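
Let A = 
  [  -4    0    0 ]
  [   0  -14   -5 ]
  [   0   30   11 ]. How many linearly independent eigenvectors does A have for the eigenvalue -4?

A + 4I = [[0, 0, 0], [0, -10, -5], [0, 30, 15]].
This matrix has rank 1, so its null space has dimension 3 − 1 = 2.

2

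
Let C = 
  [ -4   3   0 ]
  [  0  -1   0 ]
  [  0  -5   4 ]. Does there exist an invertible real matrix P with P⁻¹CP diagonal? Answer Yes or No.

Characteristic polynomial: p(r) = r^3 + r^2 - 16r - 16 = (r - 4)(r + 1)(r + 4).
All 3 eigenvalues are distinct, so C is diagonalizable.

Yes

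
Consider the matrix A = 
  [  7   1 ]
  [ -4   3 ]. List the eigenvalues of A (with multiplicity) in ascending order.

5, 5

Characteristic polynomial: p(t) = t^2 - 10t + 25 = (t - 5)^2.
Roots (with multiplicity): 5, 5.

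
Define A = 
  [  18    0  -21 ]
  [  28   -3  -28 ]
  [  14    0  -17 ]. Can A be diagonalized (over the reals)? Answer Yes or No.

Characteristic polynomial: p(s) = s^3 + 2s^2 - 15s - 36 = (s - 4)(s + 3)^2.
s = -3 has algebraic multiplicity 2; rank(A + 3I) = 1, so geometric multiplicity = 2.
Every eigenvalue has geometric = algebraic multiplicity, so A is diagonalizable.

Yes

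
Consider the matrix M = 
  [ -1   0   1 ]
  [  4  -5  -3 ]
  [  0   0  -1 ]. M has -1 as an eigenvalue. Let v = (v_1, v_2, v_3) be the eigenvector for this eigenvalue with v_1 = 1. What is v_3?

0

M + 1I = [[0, 0, 1], [4, -4, -3], [0, 0, 0]].
Solving (M + 1I)v = 0 gives the eigenspace spanned by (1, 1, 0).
With v_1 = 1, v = (1, 1, 0), so v_3 = 0.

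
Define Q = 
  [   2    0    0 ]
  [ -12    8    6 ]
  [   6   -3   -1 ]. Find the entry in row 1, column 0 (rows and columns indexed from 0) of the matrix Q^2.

-84

Characteristic polynomial: λ^3 - 9λ^2 + 24λ - 20 = (λ - 5)(λ - 2)^2, so the eigenvalues are 2, 2, 5.
λ=2: eigenvector (1, 0, 2).
λ=5: eigenvector (0, 2, -1).
λ=2: eigenvector (0, 1, -1).
P = [[1, 0, 0], [0, 2, 1], [2, -1, -1]], D = diag(2, 5, 2), P⁻¹ = [[1, 0, 0], [-2, 1, 1], [4, -1, -2]].
Q² = P·diag(4, 25, 4)·P⁻¹ = [[4, 0, 0], [-84, 46, 42], [42, -21, -17]].
The requested entry is -84.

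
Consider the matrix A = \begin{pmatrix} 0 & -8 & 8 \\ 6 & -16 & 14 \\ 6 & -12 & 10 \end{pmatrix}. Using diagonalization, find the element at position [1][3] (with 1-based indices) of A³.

Characteristic polynomial: μ^3 + 6μ^2 + 8μ = μ(μ + 2)(μ + 4), so the eigenvalues are -4, -2, 0.
μ=0: eigenvector (1, 3, 3).
μ=-4: eigenvector (2, 1, 0).
μ=-2: eigenvector (0, 1, 1).
P = [[1, 2, 0], [3, 1, 1], [3, 0, 1]], D = diag(0, -4, -2), P⁻¹ = [[1, -2, 2], [0, 1, -1], [-3, 6, -5]].
A³ = P·diag(0, -64, -8)·P⁻¹ = [[0, -128, 128], [24, -112, 104], [24, -48, 40]].
The requested entry is 128.

128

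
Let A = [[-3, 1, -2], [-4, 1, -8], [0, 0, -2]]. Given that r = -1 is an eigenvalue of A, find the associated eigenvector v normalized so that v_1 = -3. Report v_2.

A + 1I = [[-2, 1, -2], [-4, 2, -8], [0, 0, -1]].
Solving (A + 1I)v = 0 gives the eigenspace spanned by (-3, -6, 0).
With v_1 = -3, v = (-3, -6, 0), so v_2 = -6.

-6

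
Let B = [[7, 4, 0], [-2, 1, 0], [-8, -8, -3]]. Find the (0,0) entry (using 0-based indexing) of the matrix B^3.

223

Characteristic polynomial: λ^3 - 5λ^2 - 9λ + 45 = (λ - 5)(λ - 3)(λ + 3), so the eigenvalues are -3, 3, 5.
λ=3: eigenvector (1, -1, 0).
λ=5: eigenvector (2, -1, -1).
λ=-3: eigenvector (0, 0, 1).
P = [[1, 2, 0], [-1, -1, 0], [0, -1, 1]], D = diag(3, 5, -3), P⁻¹ = [[-1, -2, 0], [1, 1, 0], [1, 1, 1]].
B³ = P·diag(27, 125, -27)·P⁻¹ = [[223, 196, 0], [-98, -71, 0], [-152, -152, -27]].
The requested entry is 223.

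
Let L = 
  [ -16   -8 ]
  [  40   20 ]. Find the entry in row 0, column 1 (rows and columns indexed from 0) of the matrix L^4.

Characteristic polynomial: μ^2 - 4μ = μ(μ - 4), so the eigenvalues are 0, 4.
μ=0: eigenvector (1, -2).
μ=4: eigenvector (-2, 5).
P = [[1, -2], [-2, 5]], D = diag(0, 4), P⁻¹ = [[5, 2], [2, 1]].
L⁴ = P·diag(0, 256)·P⁻¹ = [[-1024, -512], [2560, 1280]].
The requested entry is -512.

-512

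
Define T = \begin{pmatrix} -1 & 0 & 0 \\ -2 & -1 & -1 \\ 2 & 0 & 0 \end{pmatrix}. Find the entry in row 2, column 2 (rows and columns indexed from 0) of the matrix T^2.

0

Characteristic polynomial: s^3 + 2s^2 + s = s(s + 1)^2, so the eigenvalues are -1, -1, 0.
s=-1: eigenvector (1, 2, -2).
s=-1: eigenvector (0, 1, 0).
s=0: eigenvector (0, -1, 1).
P = [[1, 0, 0], [2, 1, -1], [-2, 0, 1]], D = diag(-1, -1, 0), P⁻¹ = [[1, 0, 0], [0, 1, 1], [2, 0, 1]].
T² = P·diag(1, 1, 0)·P⁻¹ = [[1, 0, 0], [2, 1, 1], [-2, 0, 0]].
The requested entry is 0.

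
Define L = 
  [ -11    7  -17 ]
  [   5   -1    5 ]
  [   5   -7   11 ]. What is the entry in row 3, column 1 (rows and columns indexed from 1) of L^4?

Characteristic polynomial: s^3 + s^2 - 36s - 36 = (s - 6)(s + 1)(s + 6), so the eigenvalues are -6, -1, 6.
s=6: eigenvector (-1, 0, 1).
s=-1: eigenvector (-1, 1, 1).
s=-6: eigenvector (2, -1, -1).
P = [[-1, -1, 2], [0, 1, -1], [1, 1, -1]], D = diag(6, -1, -6), P⁻¹ = [[0, -1, 1], [1, 1, 1], [1, 0, 1]].
L⁴ = P·diag(1296, 1, 1296)·P⁻¹ = [[2591, 1295, 1295], [-1295, 1, -1295], [-1295, -1295, 1]].
The requested entry is -1295.

-1295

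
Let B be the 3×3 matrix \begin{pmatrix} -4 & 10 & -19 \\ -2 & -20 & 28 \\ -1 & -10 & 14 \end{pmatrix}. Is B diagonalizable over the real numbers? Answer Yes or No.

No

Characteristic polynomial: p(μ) = μ^3 + 10μ^2 + 25μ = μ(μ + 5)^2.
μ = -5 has algebraic multiplicity 2; rank(B + 5I) = 2, so geometric multiplicity = 1.
Geometric multiplicity < algebraic multiplicity, so B is not diagonalizable.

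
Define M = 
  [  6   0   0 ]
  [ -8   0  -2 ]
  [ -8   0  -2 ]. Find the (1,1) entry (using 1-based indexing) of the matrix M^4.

1296

Characteristic polynomial: μ^3 - 4μ^2 - 12μ = μ(μ - 6)(μ + 2), so the eigenvalues are -2, 0, 6.
μ=6: eigenvector (1, -1, -1).
μ=0: eigenvector (0, 1, 0).
μ=-2: eigenvector (0, 1, 1).
P = [[1, 0, 0], [-1, 1, 1], [-1, 0, 1]], D = diag(6, 0, -2), P⁻¹ = [[1, 0, 0], [0, 1, -1], [1, 0, 1]].
M⁴ = P·diag(1296, 0, 16)·P⁻¹ = [[1296, 0, 0], [-1280, 0, 16], [-1280, 0, 16]].
The requested entry is 1296.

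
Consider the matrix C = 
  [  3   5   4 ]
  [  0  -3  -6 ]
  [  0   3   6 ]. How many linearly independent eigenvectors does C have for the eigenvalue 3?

C − 3I = [[0, 5, 4], [0, -6, -6], [0, 3, 3]].
This matrix has rank 2, so its null space has dimension 3 − 2 = 1.

1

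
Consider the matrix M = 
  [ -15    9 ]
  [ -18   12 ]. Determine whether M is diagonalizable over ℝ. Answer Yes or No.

Yes

Characteristic polynomial: p(s) = s^2 + 3s - 18 = (s - 3)(s + 6).
All 2 eigenvalues are distinct, so M is diagonalizable.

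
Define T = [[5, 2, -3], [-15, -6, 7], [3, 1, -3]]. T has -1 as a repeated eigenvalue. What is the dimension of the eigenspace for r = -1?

T + 1I = [[6, 2, -3], [-15, -5, 7], [3, 1, -2]].
This matrix has rank 2, so its null space has dimension 3 − 2 = 1.

1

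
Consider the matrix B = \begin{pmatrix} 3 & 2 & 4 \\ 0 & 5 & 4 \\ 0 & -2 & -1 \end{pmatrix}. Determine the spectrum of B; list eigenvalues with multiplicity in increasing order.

1, 3, 3

Characteristic polynomial: p(t) = t^3 - 7t^2 + 15t - 9 = (t - 3)^2(t - 1).
Roots (with multiplicity): 1, 3, 3.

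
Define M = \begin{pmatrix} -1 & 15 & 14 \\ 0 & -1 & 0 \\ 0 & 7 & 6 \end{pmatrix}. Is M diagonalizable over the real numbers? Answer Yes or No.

No

Characteristic polynomial: p(r) = r^3 - 4r^2 - 11r - 6 = (r - 6)(r + 1)^2.
r = -1 has algebraic multiplicity 2; rank(M + 1I) = 2, so geometric multiplicity = 1.
Geometric multiplicity < algebraic multiplicity, so M is not diagonalizable.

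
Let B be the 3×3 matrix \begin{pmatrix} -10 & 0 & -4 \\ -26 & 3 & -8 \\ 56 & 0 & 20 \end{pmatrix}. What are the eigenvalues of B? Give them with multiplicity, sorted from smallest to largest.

Characteristic polynomial: p(r) = r^3 - 13r^2 + 54r - 72 = (r - 6)(r - 4)(r - 3).
Roots (with multiplicity): 3, 4, 6.

3, 4, 6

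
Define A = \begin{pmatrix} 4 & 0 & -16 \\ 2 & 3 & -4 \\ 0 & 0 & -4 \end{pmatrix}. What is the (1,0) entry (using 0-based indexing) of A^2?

14

Characteristic polynomial: t^3 - 3t^2 - 16t + 48 = (t - 4)(t - 3)(t + 4), so the eigenvalues are -4, 3, 4.
t=4: eigenvector (1, 2, 0).
t=3: eigenvector (0, 1, 0).
t=-4: eigenvector (2, 0, 1).
P = [[1, 0, 2], [2, 1, 0], [0, 0, 1]], D = diag(4, 3, -4), P⁻¹ = [[1, 0, -2], [-2, 1, 4], [0, 0, 1]].
A² = P·diag(16, 9, 16)·P⁻¹ = [[16, 0, 0], [14, 9, -28], [0, 0, 16]].
The requested entry is 14.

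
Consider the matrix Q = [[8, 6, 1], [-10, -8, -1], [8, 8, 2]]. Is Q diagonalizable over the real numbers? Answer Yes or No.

No

Characteristic polynomial: p(μ) = μ^3 - 2μ^2 - 4μ + 8 = (μ - 2)^2(μ + 2).
μ = 2 has algebraic multiplicity 2; rank(Q − 2I) = 2, so geometric multiplicity = 1.
Geometric multiplicity < algebraic multiplicity, so Q is not diagonalizable.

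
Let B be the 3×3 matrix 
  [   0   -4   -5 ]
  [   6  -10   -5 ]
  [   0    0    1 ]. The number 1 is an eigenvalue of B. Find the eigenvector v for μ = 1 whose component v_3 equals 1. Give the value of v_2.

-1

B − 1I = [[-1, -4, -5], [6, -11, -5], [0, 0, 0]].
Solving (B − 1I)v = 0 gives the eigenspace spanned by (-1, -1, 1).
With v_3 = 1, v = (-1, -1, 1), so v_2 = -1.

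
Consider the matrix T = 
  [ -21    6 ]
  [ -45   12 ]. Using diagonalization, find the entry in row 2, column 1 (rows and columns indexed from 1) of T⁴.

Characteristic polynomial: μ^2 + 9μ + 18 = (μ + 3)(μ + 6), so the eigenvalues are -6, -3.
μ=-3: eigenvector (1, 3).
μ=-6: eigenvector (-2, -5).
P = [[1, -2], [3, -5]], D = diag(-3, -6), P⁻¹ = [[-5, 2], [-3, 1]].
T⁴ = P·diag(81, 1296)·P⁻¹ = [[7371, -2430], [18225, -5994]].
The requested entry is 18225.

18225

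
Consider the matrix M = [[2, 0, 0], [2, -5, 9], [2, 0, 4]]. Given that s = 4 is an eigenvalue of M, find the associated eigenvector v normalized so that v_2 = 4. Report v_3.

M − 4I = [[-2, 0, 0], [2, -9, 9], [2, 0, 0]].
Solving (M − 4I)v = 0 gives the eigenspace spanned by (0, 4, 4).
With v_2 = 4, v = (0, 4, 4), so v_3 = 4.

4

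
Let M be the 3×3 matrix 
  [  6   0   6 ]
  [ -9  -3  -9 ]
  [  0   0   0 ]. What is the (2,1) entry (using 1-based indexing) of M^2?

Characteristic polynomial: s^3 - 3s^2 - 18s = s(s - 6)(s + 3), so the eigenvalues are -3, 0, 6.
s=6: eigenvector (1, -1, 0).
s=0: eigenvector (-1, 0, 1).
s=-3: eigenvector (0, 1, 0).
P = [[1, -1, 0], [-1, 0, 1], [0, 1, 0]], D = diag(6, 0, -3), P⁻¹ = [[1, 0, 1], [0, 0, 1], [1, 1, 1]].
M² = P·diag(36, 0, 9)·P⁻¹ = [[36, 0, 36], [-27, 9, -27], [0, 0, 0]].
The requested entry is -27.

-27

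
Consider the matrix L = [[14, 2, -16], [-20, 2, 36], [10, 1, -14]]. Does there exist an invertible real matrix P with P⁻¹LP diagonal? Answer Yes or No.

Characteristic polynomial: p(r) = r^3 - 2r^2 - 32r + 96 = (r - 4)^2(r + 6).
r = 4 has algebraic multiplicity 2; rank(L − 4I) = 2, so geometric multiplicity = 1.
Geometric multiplicity < algebraic multiplicity, so L is not diagonalizable.

No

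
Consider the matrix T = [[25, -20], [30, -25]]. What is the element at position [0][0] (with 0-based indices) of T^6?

15625

Characteristic polynomial: s^2 - 25 = (s - 5)(s + 5), so the eigenvalues are -5, 5.
s=-5: eigenvector (2, 3).
s=5: eigenvector (1, 1).
P = [[2, 1], [3, 1]], D = diag(-5, 5), P⁻¹ = [[-1, 1], [3, -2]].
T⁶ = P·diag(15625, 15625)·P⁻¹ = [[15625, 0], [0, 15625]].
The requested entry is 15625.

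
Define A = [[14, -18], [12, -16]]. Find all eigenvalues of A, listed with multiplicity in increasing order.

Characteristic polynomial: p(μ) = μ^2 + 2μ - 8 = (μ - 2)(μ + 4).
Roots (with multiplicity): -4, 2.

-4, 2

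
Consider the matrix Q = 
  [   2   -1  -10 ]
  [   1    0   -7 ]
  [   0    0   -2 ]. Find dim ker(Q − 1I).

1

Q − 1I = [[1, -1, -10], [1, -1, -7], [0, 0, -3]].
This matrix has rank 2, so its null space has dimension 3 − 2 = 1.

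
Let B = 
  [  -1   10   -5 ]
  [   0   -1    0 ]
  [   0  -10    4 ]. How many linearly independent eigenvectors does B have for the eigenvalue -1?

B + 1I = [[0, 10, -5], [0, 0, 0], [0, -10, 5]].
This matrix has rank 1, so its null space has dimension 3 − 1 = 2.

2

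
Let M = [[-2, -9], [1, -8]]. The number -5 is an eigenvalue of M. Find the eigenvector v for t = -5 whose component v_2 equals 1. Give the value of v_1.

M + 5I = [[3, -9], [1, -3]].
Solving (M + 5I)v = 0 gives the eigenspace spanned by (3, 1).
With v_2 = 1, v = (3, 1), so v_1 = 3.

3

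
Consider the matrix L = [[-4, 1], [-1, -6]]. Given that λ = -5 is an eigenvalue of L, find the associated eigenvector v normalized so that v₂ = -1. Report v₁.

L + 5I = [[1, 1], [-1, -1]].
Solving (L + 5I)v = 0 gives the eigenspace spanned by (1, -1).
With v₂ = -1, v = (1, -1), so v₁ = 1.

1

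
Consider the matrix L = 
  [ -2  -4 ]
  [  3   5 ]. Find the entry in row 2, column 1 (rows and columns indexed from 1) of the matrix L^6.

Characteristic polynomial: s^2 - 3s + 2 = (s - 2)(s - 1), so the eigenvalues are 1, 2.
s=2: eigenvector (-1, 1).
s=1: eigenvector (4, -3).
P = [[-1, 4], [1, -3]], D = diag(2, 1), P⁻¹ = [[3, 4], [1, 1]].
L⁶ = P·diag(64, 1)·P⁻¹ = [[-188, -252], [189, 253]].
The requested entry is 189.

189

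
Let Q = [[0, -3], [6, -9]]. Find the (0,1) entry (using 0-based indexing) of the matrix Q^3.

-189

Characteristic polynomial: s^2 + 9s + 18 = (s + 3)(s + 6), so the eigenvalues are -6, -3.
s=-3: eigenvector (1, 1).
s=-6: eigenvector (1, 2).
P = [[1, 1], [1, 2]], D = diag(-3, -6), P⁻¹ = [[2, -1], [-1, 1]].
Q³ = P·diag(-27, -216)·P⁻¹ = [[162, -189], [378, -405]].
The requested entry is -189.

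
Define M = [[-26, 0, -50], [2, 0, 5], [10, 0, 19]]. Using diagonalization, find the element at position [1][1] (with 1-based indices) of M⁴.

6476

Characteristic polynomial: λ^3 + 7λ^2 + 6λ = λ(λ + 1)(λ + 6), so the eigenvalues are -6, -1, 0.
λ=-6: eigenvector (5, 0, -2).
λ=0: eigenvector (0, 1, 0).
λ=-1: eigenvector (-2, -1, 1).
P = [[5, 0, -2], [0, 1, -1], [-2, 0, 1]], D = diag(-6, 0, -1), P⁻¹ = [[1, 0, 2], [2, 1, 5], [2, 0, 5]].
M⁴ = P·diag(1296, 0, 1)·P⁻¹ = [[6476, 0, 12950], [-2, 0, -5], [-2590, 0, -5179]].
The requested entry is 6476.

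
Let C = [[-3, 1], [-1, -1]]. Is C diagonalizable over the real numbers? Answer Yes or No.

Characteristic polynomial: p(μ) = μ^2 + 4μ + 4 = (μ + 2)^2.
μ = -2 has algebraic multiplicity 2; rank(C + 2I) = 1, so geometric multiplicity = 1.
Geometric multiplicity < algebraic multiplicity, so C is not diagonalizable.

No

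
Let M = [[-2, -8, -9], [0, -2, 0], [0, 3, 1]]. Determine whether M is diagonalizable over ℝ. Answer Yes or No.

No

Characteristic polynomial: p(t) = t^3 + 3t^2 - 4 = (t - 1)(t + 2)^2.
t = -2 has algebraic multiplicity 2; rank(M + 2I) = 2, so geometric multiplicity = 1.
Geometric multiplicity < algebraic multiplicity, so M is not diagonalizable.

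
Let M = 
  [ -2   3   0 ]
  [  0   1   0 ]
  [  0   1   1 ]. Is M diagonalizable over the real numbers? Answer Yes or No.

Characteristic polynomial: p(λ) = λ^3 - 3λ + 2 = (λ - 1)^2(λ + 2).
λ = 1 has algebraic multiplicity 2; rank(M − 1I) = 2, so geometric multiplicity = 1.
Geometric multiplicity < algebraic multiplicity, so M is not diagonalizable.

No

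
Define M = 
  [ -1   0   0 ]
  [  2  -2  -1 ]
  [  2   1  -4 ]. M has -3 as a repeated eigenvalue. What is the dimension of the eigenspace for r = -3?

1

M + 3I = [[2, 0, 0], [2, 1, -1], [2, 1, -1]].
This matrix has rank 2, so its null space has dimension 3 − 2 = 1.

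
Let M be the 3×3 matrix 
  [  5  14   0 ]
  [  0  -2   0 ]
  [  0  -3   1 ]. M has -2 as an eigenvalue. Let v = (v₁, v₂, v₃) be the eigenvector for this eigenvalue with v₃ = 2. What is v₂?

M + 2I = [[7, 14, 0], [0, 0, 0], [0, -3, 3]].
Solving (M + 2I)v = 0 gives the eigenspace spanned by (-4, 2, 2).
With v₃ = 2, v = (-4, 2, 2), so v₂ = 2.

2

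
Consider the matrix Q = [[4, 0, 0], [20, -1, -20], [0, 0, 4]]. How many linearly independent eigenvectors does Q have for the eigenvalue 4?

Q − 4I = [[0, 0, 0], [20, -5, -20], [0, 0, 0]].
This matrix has rank 1, so its null space has dimension 3 − 1 = 2.

2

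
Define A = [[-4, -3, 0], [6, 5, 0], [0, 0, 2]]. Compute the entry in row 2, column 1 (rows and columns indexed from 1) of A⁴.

Characteristic polynomial: μ^3 - 3μ^2 + 4 = (μ - 2)^2(μ + 1), so the eigenvalues are -1, 2, 2.
μ=-1: eigenvector (1, -1, 0).
μ=2: eigenvector (-1, 2, 0).
μ=2: eigenvector (0, 0, 1).
P = [[1, -1, 0], [-1, 2, 0], [0, 0, 1]], D = diag(-1, 2, 2), P⁻¹ = [[2, 1, 0], [1, 1, 0], [0, 0, 1]].
A⁴ = P·diag(1, 16, 16)·P⁻¹ = [[-14, -15, 0], [30, 31, 0], [0, 0, 16]].
The requested entry is 30.

30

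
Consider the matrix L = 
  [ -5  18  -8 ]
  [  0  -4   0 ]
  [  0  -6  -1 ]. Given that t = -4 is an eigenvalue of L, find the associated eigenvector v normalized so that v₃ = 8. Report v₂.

L + 4I = [[-1, 18, -8], [0, 0, 0], [0, -6, 3]].
Solving (L + 4I)v = 0 gives the eigenspace spanned by (8, 4, 8).
With v₃ = 8, v = (8, 4, 8), so v₂ = 4.

4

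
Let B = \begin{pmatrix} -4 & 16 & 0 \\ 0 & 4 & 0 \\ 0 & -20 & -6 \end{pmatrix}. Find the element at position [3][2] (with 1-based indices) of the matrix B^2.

40

Characteristic polynomial: t^3 + 6t^2 - 16t - 96 = (t - 4)(t + 4)(t + 6), so the eigenvalues are -6, -4, 4.
t=-4: eigenvector (1, 0, 0).
t=4: eigenvector (2, 1, -2).
t=-6: eigenvector (0, 0, 1).
P = [[1, 2, 0], [0, 1, 0], [0, -2, 1]], D = diag(-4, 4, -6), P⁻¹ = [[1, -2, 0], [0, 1, 0], [0, 2, 1]].
B² = P·diag(16, 16, 36)·P⁻¹ = [[16, 0, 0], [0, 16, 0], [0, 40, 36]].
The requested entry is 40.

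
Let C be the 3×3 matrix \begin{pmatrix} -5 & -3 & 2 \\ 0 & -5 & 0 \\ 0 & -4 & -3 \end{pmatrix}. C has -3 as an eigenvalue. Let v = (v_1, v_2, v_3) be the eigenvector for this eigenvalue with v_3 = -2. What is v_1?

C + 3I = [[-2, -3, 2], [0, -2, 0], [0, -4, 0]].
Solving (C + 3I)v = 0 gives the eigenspace spanned by (-2, 0, -2).
With v_3 = -2, v = (-2, 0, -2), so v_1 = -2.

-2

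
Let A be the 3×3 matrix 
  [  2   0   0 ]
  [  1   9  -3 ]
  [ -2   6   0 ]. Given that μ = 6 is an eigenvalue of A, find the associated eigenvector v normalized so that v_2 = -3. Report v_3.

A − 6I = [[-4, 0, 0], [1, 3, -3], [-2, 6, -6]].
Solving (A − 6I)v = 0 gives the eigenspace spanned by (0, -3, -3).
With v_2 = -3, v = (0, -3, -3), so v_3 = -3.

-3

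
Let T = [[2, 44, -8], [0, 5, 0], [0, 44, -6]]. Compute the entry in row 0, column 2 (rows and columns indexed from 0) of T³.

Characteristic polynomial: r^3 - r^2 - 32r + 60 = (r - 5)(r - 2)(r + 6), so the eigenvalues are -6, 2, 5.
r=-6: eigenvector (1, 0, 1).
r=2: eigenvector (-1, 0, 0).
r=5: eigenvector (4, 1, 4).
P = [[1, -1, 4], [0, 0, 1], [1, 0, 4]], D = diag(-6, 2, 5), P⁻¹ = [[0, -4, 1], [-1, 0, 1], [0, 1, 0]].
T³ = P·diag(-216, 8, 125)·P⁻¹ = [[8, 1364, -224], [0, 125, 0], [0, 1364, -216]].
The requested entry is -224.

-224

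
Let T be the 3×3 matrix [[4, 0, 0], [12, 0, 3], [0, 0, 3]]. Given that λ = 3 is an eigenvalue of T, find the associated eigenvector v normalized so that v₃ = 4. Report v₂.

4

T − 3I = [[1, 0, 0], [12, -3, 3], [0, 0, 0]].
Solving (T − 3I)v = 0 gives the eigenspace spanned by (0, 4, 4).
With v₃ = 4, v = (0, 4, 4), so v₂ = 4.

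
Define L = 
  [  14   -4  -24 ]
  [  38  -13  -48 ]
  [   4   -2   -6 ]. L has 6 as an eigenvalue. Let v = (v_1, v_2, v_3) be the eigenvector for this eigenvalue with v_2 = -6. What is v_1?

-3

L − 6I = [[8, -4, -24], [38, -19, -48], [4, -2, -12]].
Solving (L − 6I)v = 0 gives the eigenspace spanned by (-3, -6, 0).
With v_2 = -6, v = (-3, -6, 0), so v_1 = -3.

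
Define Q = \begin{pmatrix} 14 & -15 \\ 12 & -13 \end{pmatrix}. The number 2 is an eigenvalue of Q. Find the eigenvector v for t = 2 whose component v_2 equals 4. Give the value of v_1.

5

Q − 2I = [[12, -15], [12, -15]].
Solving (Q − 2I)v = 0 gives the eigenspace spanned by (5, 4).
With v_2 = 4, v = (5, 4), so v_1 = 5.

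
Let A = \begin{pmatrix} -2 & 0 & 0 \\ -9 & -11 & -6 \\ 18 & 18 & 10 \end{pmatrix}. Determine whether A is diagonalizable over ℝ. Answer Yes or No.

Characteristic polynomial: p(μ) = μ^3 + 3μ^2 - 4 = (μ - 1)(μ + 2)^2.
μ = -2 has algebraic multiplicity 2; rank(A + 2I) = 1, so geometric multiplicity = 2.
Every eigenvalue has geometric = algebraic multiplicity, so A is diagonalizable.

Yes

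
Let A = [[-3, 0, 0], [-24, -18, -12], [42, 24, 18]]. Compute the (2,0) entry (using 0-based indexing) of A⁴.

Characteristic polynomial: μ^3 + 3μ^2 - 36μ - 108 = (μ - 6)(μ + 3)(μ + 6), so the eigenvalues are -6, -3, 6.
μ=-3: eigenvector (1, 0, -2).
μ=6: eigenvector (0, -1, 2).
μ=-6: eigenvector (0, -1, 1).
P = [[1, 0, 0], [0, -1, -1], [-2, 2, 1]], D = diag(-3, 6, -6), P⁻¹ = [[1, 0, 0], [2, 1, 1], [-2, -2, -1]].
A⁴ = P·diag(81, 1296, 1296)·P⁻¹ = [[81, 0, 0], [0, 1296, 0], [2430, 0, 1296]].
The requested entry is 2430.

2430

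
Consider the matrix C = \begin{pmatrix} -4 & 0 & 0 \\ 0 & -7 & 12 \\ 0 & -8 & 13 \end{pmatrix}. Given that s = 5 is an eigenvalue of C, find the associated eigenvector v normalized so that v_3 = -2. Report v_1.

0

C − 5I = [[-9, 0, 0], [0, -12, 12], [0, -8, 8]].
Solving (C − 5I)v = 0 gives the eigenspace spanned by (0, -2, -2).
With v_3 = -2, v = (0, -2, -2), so v_1 = 0.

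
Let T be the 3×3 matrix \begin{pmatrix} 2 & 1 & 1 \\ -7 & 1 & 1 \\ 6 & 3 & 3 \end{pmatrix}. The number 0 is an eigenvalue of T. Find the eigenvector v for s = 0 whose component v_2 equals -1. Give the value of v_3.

1

T = [[2, 1, 1], [-7, 1, 1], [6, 3, 3]].
Solving (T)v = 0 gives the eigenspace spanned by (0, -1, 1).
With v_2 = -1, v = (0, -1, 1), so v_3 = 1.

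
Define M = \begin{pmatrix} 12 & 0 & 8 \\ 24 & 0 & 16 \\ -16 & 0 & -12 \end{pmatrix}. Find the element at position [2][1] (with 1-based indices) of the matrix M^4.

Characteristic polynomial: μ^3 - 16μ = μ(μ - 4)(μ + 4), so the eigenvalues are -4, 0, 4.
μ=-4: eigenvector (-1, -2, 2).
μ=0: eigenvector (0, 1, 0).
μ=4: eigenvector (1, 2, -1).
P = [[-1, 0, 1], [-2, 1, 2], [2, 0, -1]], D = diag(-4, 0, 4), P⁻¹ = [[1, 0, 1], [-2, 1, 0], [2, 0, 1]].
M⁴ = P·diag(256, 0, 256)·P⁻¹ = [[256, 0, 0], [512, 0, 0], [0, 0, 256]].
The requested entry is 512.

512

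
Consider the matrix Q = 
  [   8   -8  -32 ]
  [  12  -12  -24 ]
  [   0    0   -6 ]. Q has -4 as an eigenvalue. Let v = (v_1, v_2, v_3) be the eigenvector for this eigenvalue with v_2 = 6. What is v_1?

4

Q + 4I = [[12, -8, -32], [12, -8, -24], [0, 0, -2]].
Solving (Q + 4I)v = 0 gives the eigenspace spanned by (4, 6, 0).
With v_2 = 6, v = (4, 6, 0), so v_1 = 4.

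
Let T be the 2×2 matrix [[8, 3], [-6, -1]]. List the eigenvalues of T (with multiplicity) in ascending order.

Characteristic polynomial: p(μ) = μ^2 - 7μ + 10 = (μ - 5)(μ - 2).
Roots (with multiplicity): 2, 5.

2, 5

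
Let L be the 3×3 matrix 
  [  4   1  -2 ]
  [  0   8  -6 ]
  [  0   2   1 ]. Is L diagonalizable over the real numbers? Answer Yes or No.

Characteristic polynomial: p(λ) = λ^3 - 13λ^2 + 56λ - 80 = (λ - 5)(λ - 4)^2.
λ = 4 has algebraic multiplicity 2; rank(L − 4I) = 2, so geometric multiplicity = 1.
Geometric multiplicity < algebraic multiplicity, so L is not diagonalizable.

No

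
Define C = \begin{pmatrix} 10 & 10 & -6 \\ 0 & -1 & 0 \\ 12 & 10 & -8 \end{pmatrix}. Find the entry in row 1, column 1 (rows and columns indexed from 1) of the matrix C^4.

496

Characteristic polynomial: λ^3 - λ^2 - 10λ - 8 = (λ - 4)(λ + 1)(λ + 2), so the eigenvalues are -2, -1, 4.
λ=4: eigenvector (1, 0, 1).
λ=-2: eigenvector (1, 0, 2).
λ=-1: eigenvector (-2, 1, -2).
P = [[1, 1, -2], [0, 0, 1], [1, 2, -2]], D = diag(4, -2, -1), P⁻¹ = [[2, 2, -1], [-1, 0, 1], [0, 1, 0]].
C⁴ = P·diag(256, 16, 1)·P⁻¹ = [[496, 510, -240], [0, 1, 0], [480, 510, -224]].
The requested entry is 496.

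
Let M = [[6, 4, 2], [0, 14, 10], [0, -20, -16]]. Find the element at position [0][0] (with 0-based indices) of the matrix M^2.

36

Characteristic polynomial: μ^3 - 4μ^2 - 36μ + 144 = (μ - 6)(μ - 4)(μ + 6), so the eigenvalues are -6, 4, 6.
μ=6: eigenvector (1, 0, 0).
μ=-6: eigenvector (0, 1, -2).
μ=4: eigenvector (-1, 1, -1).
P = [[1, 0, -1], [0, 1, 1], [0, -2, -1]], D = diag(6, -6, 4), P⁻¹ = [[1, 2, 1], [0, -1, -1], [0, 2, 1]].
M² = P·diag(36, 36, 16)·P⁻¹ = [[36, 40, 20], [0, -4, -20], [0, 40, 56]].
The requested entry is 36.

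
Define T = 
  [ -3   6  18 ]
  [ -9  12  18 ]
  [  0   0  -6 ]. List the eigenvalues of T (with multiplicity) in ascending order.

-6, 3, 6

Characteristic polynomial: p(s) = s^3 - 3s^2 - 36s + 108 = (s - 6)(s - 3)(s + 6).
Roots (with multiplicity): -6, 3, 6.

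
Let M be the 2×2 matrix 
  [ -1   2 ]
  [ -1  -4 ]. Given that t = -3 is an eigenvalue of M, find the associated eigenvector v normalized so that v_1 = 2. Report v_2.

M + 3I = [[2, 2], [-1, -1]].
Solving (M + 3I)v = 0 gives the eigenspace spanned by (2, -2).
With v_1 = 2, v = (2, -2), so v_2 = -2.

-2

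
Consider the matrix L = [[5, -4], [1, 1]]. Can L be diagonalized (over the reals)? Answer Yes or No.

Characteristic polynomial: p(r) = r^2 - 6r + 9 = (r - 3)^2.
r = 3 has algebraic multiplicity 2; rank(L − 3I) = 1, so geometric multiplicity = 1.
Geometric multiplicity < algebraic multiplicity, so L is not diagonalizable.

No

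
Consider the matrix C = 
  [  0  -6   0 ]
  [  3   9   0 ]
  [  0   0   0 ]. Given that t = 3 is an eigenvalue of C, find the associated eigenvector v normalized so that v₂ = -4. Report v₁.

C − 3I = [[-3, -6, 0], [3, 6, 0], [0, 0, -3]].
Solving (C − 3I)v = 0 gives the eigenspace spanned by (8, -4, 0).
With v₂ = -4, v = (8, -4, 0), so v₁ = 8.

8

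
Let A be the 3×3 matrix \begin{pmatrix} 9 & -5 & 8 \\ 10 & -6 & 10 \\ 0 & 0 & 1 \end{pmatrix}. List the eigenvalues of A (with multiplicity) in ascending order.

Characteristic polynomial: p(t) = t^3 - 4t^2 - t + 4 = (t - 4)(t - 1)(t + 1).
Roots (with multiplicity): -1, 1, 4.

-1, 1, 4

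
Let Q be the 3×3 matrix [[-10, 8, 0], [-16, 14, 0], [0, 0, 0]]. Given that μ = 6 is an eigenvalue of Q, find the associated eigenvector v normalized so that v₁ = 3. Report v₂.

Q − 6I = [[-16, 8, 0], [-16, 8, 0], [0, 0, -6]].
Solving (Q − 6I)v = 0 gives the eigenspace spanned by (3, 6, 0).
With v₁ = 3, v = (3, 6, 0), so v₂ = 6.

6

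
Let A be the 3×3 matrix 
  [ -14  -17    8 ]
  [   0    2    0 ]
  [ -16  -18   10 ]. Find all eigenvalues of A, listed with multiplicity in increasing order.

Characteristic polynomial: p(s) = s^3 + 2s^2 - 20s + 24 = (s - 2)^2(s + 6).
Roots (with multiplicity): -6, 2, 2.

-6, 2, 2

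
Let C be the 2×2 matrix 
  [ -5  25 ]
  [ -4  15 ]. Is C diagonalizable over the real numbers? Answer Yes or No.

Characteristic polynomial: p(t) = t^2 - 10t + 25 = (t - 5)^2.
t = 5 has algebraic multiplicity 2; rank(C − 5I) = 1, so geometric multiplicity = 1.
Geometric multiplicity < algebraic multiplicity, so C is not diagonalizable.

No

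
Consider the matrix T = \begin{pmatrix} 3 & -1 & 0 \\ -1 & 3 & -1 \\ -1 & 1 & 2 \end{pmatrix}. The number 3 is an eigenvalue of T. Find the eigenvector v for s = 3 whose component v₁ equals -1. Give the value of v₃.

T − 3I = [[0, -1, 0], [-1, 0, -1], [-1, 1, -1]].
Solving (T − 3I)v = 0 gives the eigenspace spanned by (-1, 0, 1).
With v₁ = -1, v = (-1, 0, 1), so v₃ = 1.

1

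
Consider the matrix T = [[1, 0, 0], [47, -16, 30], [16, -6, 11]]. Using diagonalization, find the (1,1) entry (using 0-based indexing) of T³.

-316

Characteristic polynomial: r^3 + 4r^2 - r - 4 = (r - 1)(r + 1)(r + 4), so the eigenvalues are -4, -1, 1.
r=1: eigenvector (1, 1, -1).
r=-1: eigenvector (0, 2, 1).
r=-4: eigenvector (0, 5, 2).
P = [[1, 0, 0], [1, 2, 5], [-1, 1, 2]], D = diag(1, -1, -4), P⁻¹ = [[1, 0, 0], [7, -2, 5], [-3, 1, -2]].
T³ = P·diag(1, -1, -64)·P⁻¹ = [[1, 0, 0], [947, -316, 630], [376, -126, 251]].
The requested entry is -316.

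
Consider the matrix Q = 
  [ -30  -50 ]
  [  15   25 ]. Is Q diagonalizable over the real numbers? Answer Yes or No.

Yes

Characteristic polynomial: p(r) = r^2 + 5r = r(r + 5).
All 2 eigenvalues are distinct, so Q is diagonalizable.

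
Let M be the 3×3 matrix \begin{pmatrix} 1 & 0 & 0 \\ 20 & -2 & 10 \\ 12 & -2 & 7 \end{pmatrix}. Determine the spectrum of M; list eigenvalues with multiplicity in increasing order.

1, 2, 3

Characteristic polynomial: p(λ) = λ^3 - 6λ^2 + 11λ - 6 = (λ - 3)(λ - 2)(λ - 1).
Roots (with multiplicity): 1, 2, 3.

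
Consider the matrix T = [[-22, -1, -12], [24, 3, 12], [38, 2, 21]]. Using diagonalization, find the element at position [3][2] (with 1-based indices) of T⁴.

Characteristic polynomial: μ^3 - 2μ^2 - 9μ + 18 = (μ - 3)(μ - 2)(μ + 3), so the eigenvalues are -3, 2, 3.
μ=2: eigenvector (1, 0, -2).
μ=3: eigenvector (-1, 1, 2).
μ=-3: eigenvector (2, -2, -3).
P = [[1, -1, 2], [0, 1, -2], [-2, 2, -3]], D = diag(2, 3, -3), P⁻¹ = [[1, 1, 0], [4, 1, 2], [2, 0, 1]].
T⁴ = P·diag(16, 81, 81)·P⁻¹ = [[16, -65, 0], [0, 81, 0], [130, 130, 81]].
The requested entry is 130.

130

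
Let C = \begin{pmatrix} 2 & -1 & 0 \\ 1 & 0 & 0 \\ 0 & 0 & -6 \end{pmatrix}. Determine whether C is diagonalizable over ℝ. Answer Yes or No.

Characteristic polynomial: p(r) = r^3 + 4r^2 - 11r + 6 = (r - 1)^2(r + 6).
r = 1 has algebraic multiplicity 2; rank(C − 1I) = 2, so geometric multiplicity = 1.
Geometric multiplicity < algebraic multiplicity, so C is not diagonalizable.

No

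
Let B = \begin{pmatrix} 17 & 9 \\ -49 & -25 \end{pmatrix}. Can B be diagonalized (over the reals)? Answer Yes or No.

No

Characteristic polynomial: p(μ) = μ^2 + 8μ + 16 = (μ + 4)^2.
μ = -4 has algebraic multiplicity 2; rank(B + 4I) = 1, so geometric multiplicity = 1.
Geometric multiplicity < algebraic multiplicity, so B is not diagonalizable.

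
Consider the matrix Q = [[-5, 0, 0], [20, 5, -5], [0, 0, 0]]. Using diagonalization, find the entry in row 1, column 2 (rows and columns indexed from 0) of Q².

Characteristic polynomial: s^3 - 25s = s(s - 5)(s + 5), so the eigenvalues are -5, 0, 5.
s=-5: eigenvector (1, -2, 0).
s=5: eigenvector (0, 1, 0).
s=0: eigenvector (0, 1, 1).
P = [[1, 0, 0], [-2, 1, 1], [0, 0, 1]], D = diag(-5, 5, 0), P⁻¹ = [[1, 0, 0], [2, 1, -1], [0, 0, 1]].
Q² = P·diag(25, 25, 0)·P⁻¹ = [[25, 0, 0], [0, 25, -25], [0, 0, 0]].
The requested entry is -25.

-25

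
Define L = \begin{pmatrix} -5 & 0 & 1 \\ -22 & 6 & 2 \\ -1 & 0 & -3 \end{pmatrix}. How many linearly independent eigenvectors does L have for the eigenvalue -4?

1

L + 4I = [[-1, 0, 1], [-22, 10, 2], [-1, 0, 1]].
This matrix has rank 2, so its null space has dimension 3 − 2 = 1.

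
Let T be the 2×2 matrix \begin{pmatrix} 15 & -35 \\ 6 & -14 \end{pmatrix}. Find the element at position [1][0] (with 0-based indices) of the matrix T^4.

6

Characteristic polynomial: λ^2 - λ = λ(λ - 1), so the eigenvalues are 0, 1.
λ=1: eigenvector (-5, -2).
λ=0: eigenvector (7, 3).
P = [[-5, 7], [-2, 3]], D = diag(1, 0), P⁻¹ = [[-3, 7], [-2, 5]].
T⁴ = P·diag(1, 0)·P⁻¹ = [[15, -35], [6, -14]].
The requested entry is 6.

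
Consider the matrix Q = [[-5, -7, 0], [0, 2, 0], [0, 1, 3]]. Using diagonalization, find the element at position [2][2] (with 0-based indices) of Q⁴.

81

Characteristic polynomial: t^3 - 19t + 30 = (t - 3)(t - 2)(t + 5), so the eigenvalues are -5, 2, 3.
t=-5: eigenvector (1, 0, 0).
t=2: eigenvector (-1, 1, -1).
t=3: eigenvector (0, 0, 1).
P = [[1, -1, 0], [0, 1, 0], [0, -1, 1]], D = diag(-5, 2, 3), P⁻¹ = [[1, 1, 0], [0, 1, 0], [0, 1, 1]].
Q⁴ = P·diag(625, 16, 81)·P⁻¹ = [[625, 609, 0], [0, 16, 0], [0, 65, 81]].
The requested entry is 81.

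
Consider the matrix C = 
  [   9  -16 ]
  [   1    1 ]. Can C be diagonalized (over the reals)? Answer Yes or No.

Characteristic polynomial: p(r) = r^2 - 10r + 25 = (r - 5)^2.
r = 5 has algebraic multiplicity 2; rank(C − 5I) = 1, so geometric multiplicity = 1.
Geometric multiplicity < algebraic multiplicity, so C is not diagonalizable.

No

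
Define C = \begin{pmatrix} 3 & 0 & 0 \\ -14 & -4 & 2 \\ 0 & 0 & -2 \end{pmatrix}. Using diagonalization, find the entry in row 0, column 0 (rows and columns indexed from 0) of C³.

27

Characteristic polynomial: r^3 + 3r^2 - 10r - 24 = (r - 3)(r + 2)(r + 4), so the eigenvalues are -4, -2, 3.
r=-4: eigenvector (0, 1, 0).
r=3: eigenvector (1, -2, 0).
r=-2: eigenvector (0, 1, 1).
P = [[0, 1, 0], [1, -2, 1], [0, 0, 1]], D = diag(-4, 3, -2), P⁻¹ = [[2, 1, -1], [1, 0, 0], [0, 0, 1]].
C³ = P·diag(-64, 27, -8)·P⁻¹ = [[27, 0, 0], [-182, -64, 56], [0, 0, -8]].
The requested entry is 27.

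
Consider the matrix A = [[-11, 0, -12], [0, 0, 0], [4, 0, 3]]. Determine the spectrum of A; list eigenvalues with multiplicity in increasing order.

Characteristic polynomial: p(λ) = λ^3 + 8λ^2 + 15λ = λ(λ + 3)(λ + 5).
Roots (with multiplicity): -5, -3, 0.

-5, -3, 0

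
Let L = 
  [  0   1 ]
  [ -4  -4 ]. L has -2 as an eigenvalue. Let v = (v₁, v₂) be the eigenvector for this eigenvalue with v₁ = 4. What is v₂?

L + 2I = [[2, 1], [-4, -2]].
Solving (L + 2I)v = 0 gives the eigenspace spanned by (4, -8).
With v₁ = 4, v = (4, -8), so v₂ = -8.

-8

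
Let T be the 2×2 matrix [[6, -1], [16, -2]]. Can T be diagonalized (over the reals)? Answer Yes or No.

No

Characteristic polynomial: p(r) = r^2 - 4r + 4 = (r - 2)^2.
r = 2 has algebraic multiplicity 2; rank(T − 2I) = 1, so geometric multiplicity = 1.
Geometric multiplicity < algebraic multiplicity, so T is not diagonalizable.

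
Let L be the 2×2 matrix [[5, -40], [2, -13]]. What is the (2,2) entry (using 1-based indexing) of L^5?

Characteristic polynomial: t^2 + 8t + 15 = (t + 3)(t + 5), so the eigenvalues are -5, -3.
t=-5: eigenvector (4, 1).
t=-3: eigenvector (5, 1).
P = [[4, 5], [1, 1]], D = diag(-5, -3), P⁻¹ = [[-1, 5], [1, -4]].
L⁵ = P·diag(-3125, -243)·P⁻¹ = [[11285, -57640], [2882, -14653]].
The requested entry is -14653.

-14653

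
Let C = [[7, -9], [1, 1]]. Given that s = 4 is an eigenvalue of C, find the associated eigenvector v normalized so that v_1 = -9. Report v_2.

C − 4I = [[3, -9], [1, -3]].
Solving (C − 4I)v = 0 gives the eigenspace spanned by (-9, -3).
With v_1 = -9, v = (-9, -3), so v_2 = -3.

-3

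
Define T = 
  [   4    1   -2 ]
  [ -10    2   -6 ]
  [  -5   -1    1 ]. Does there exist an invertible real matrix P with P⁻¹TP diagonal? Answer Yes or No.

No

Characteristic polynomial: p(r) = r^3 - 7r^2 + 8r + 16 = (r - 4)^2(r + 1).
r = 4 has algebraic multiplicity 2; rank(T − 4I) = 2, so geometric multiplicity = 1.
Geometric multiplicity < algebraic multiplicity, so T is not diagonalizable.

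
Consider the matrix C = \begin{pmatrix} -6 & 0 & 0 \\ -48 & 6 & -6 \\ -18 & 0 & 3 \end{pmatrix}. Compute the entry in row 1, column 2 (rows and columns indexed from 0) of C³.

-378

Characteristic polynomial: t^3 - 3t^2 - 36t + 108 = (t - 6)(t - 3)(t + 6), so the eigenvalues are -6, 3, 6.
t=-6: eigenvector (1, 5, 2).
t=6: eigenvector (0, 1, 0).
t=3: eigenvector (0, 2, 1).
P = [[1, 0, 0], [5, 1, 2], [2, 0, 1]], D = diag(-6, 6, 3), P⁻¹ = [[1, 0, 0], [-1, 1, -2], [-2, 0, 1]].
C³ = P·diag(-216, 216, 27)·P⁻¹ = [[-216, 0, 0], [-1404, 216, -378], [-486, 0, 27]].
The requested entry is -378.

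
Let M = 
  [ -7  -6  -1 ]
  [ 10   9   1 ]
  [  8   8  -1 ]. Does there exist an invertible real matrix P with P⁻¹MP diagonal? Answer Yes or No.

Characteristic polynomial: p(r) = r^3 - r^2 - 5r - 3 = (r - 3)(r + 1)^2.
r = -1 has algebraic multiplicity 2; rank(M + 1I) = 2, so geometric multiplicity = 1.
Geometric multiplicity < algebraic multiplicity, so M is not diagonalizable.

No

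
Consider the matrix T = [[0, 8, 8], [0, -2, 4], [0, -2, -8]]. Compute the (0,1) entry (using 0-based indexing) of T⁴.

-512

Characteristic polynomial: s^3 + 10s^2 + 24s = s(s + 4)(s + 6), so the eigenvalues are -6, -4, 0.
s=0: eigenvector (1, 0, 0).
s=-6: eigenvector (0, 1, -1).
s=-4: eigenvector (-2, 2, -1).
P = [[1, 0, -2], [0, 1, 2], [0, -1, -1]], D = diag(0, -6, -4), P⁻¹ = [[1, 2, 2], [0, -1, -2], [0, 1, 1]].
T⁴ = P·diag(0, 1296, 256)·P⁻¹ = [[0, -512, -512], [0, -784, -2080], [0, 1040, 2336]].
The requested entry is -512.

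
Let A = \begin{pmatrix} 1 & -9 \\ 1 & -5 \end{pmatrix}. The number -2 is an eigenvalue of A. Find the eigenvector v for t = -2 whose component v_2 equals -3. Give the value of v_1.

A + 2I = [[3, -9], [1, -3]].
Solving (A + 2I)v = 0 gives the eigenspace spanned by (-9, -3).
With v_2 = -3, v = (-9, -3), so v_1 = -9.

-9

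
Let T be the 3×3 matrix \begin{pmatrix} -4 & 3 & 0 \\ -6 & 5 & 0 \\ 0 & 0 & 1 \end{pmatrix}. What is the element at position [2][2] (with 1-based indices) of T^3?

Characteristic polynomial: λ^3 - 2λ^2 - λ + 2 = (λ - 2)(λ - 1)(λ + 1), so the eigenvalues are -1, 1, 2.
λ=2: eigenvector (1, 2, 0).
λ=-1: eigenvector (-1, -1, 0).
λ=1: eigenvector (0, 0, 1).
P = [[1, -1, 0], [2, -1, 0], [0, 0, 1]], D = diag(2, -1, 1), P⁻¹ = [[-1, 1, 0], [-2, 1, 0], [0, 0, 1]].
T³ = P·diag(8, -1, 1)·P⁻¹ = [[-10, 9, 0], [-18, 17, 0], [0, 0, 1]].
The requested entry is 17.

17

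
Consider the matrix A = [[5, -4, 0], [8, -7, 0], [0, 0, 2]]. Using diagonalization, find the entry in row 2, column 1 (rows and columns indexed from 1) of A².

-16

Characteristic polynomial: μ^3 - 7μ + 6 = (μ - 2)(μ - 1)(μ + 3), so the eigenvalues are -3, 1, 2.
μ=-3: eigenvector (-1, -2, 0).
μ=1: eigenvector (1, 1, 0).
μ=2: eigenvector (0, 0, 1).
P = [[-1, 1, 0], [-2, 1, 0], [0, 0, 1]], D = diag(-3, 1, 2), P⁻¹ = [[1, -1, 0], [2, -1, 0], [0, 0, 1]].
A² = P·diag(9, 1, 4)·P⁻¹ = [[-7, 8, 0], [-16, 17, 0], [0, 0, 4]].
The requested entry is -16.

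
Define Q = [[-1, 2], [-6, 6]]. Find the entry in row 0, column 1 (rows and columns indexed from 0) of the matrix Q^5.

Characteristic polynomial: t^2 - 5t + 6 = (t - 3)(t - 2), so the eigenvalues are 2, 3.
t=3: eigenvector (1, 2).
t=2: eigenvector (-2, -3).
P = [[1, -2], [2, -3]], D = diag(3, 2), P⁻¹ = [[-3, 2], [-2, 1]].
Q⁵ = P·diag(243, 32)·P⁻¹ = [[-601, 422], [-1266, 876]].
The requested entry is 422.

422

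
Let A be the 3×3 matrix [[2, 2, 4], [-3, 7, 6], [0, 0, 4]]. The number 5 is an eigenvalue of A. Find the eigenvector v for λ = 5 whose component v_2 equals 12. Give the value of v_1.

A − 5I = [[-3, 2, 4], [-3, 2, 6], [0, 0, -1]].
Solving (A − 5I)v = 0 gives the eigenspace spanned by (8, 12, 0).
With v_2 = 12, v = (8, 12, 0), so v_1 = 8.

8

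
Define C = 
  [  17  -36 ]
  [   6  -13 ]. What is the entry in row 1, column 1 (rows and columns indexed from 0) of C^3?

Characteristic polynomial: r^2 - 4r - 5 = (r - 5)(r + 1), so the eigenvalues are -1, 5.
r=-1: eigenvector (2, 1).
r=5: eigenvector (3, 1).
P = [[2, 3], [1, 1]], D = diag(-1, 5), P⁻¹ = [[-1, 3], [1, -2]].
C³ = P·diag(-1, 125)·P⁻¹ = [[377, -756], [126, -253]].
The requested entry is -253.

-253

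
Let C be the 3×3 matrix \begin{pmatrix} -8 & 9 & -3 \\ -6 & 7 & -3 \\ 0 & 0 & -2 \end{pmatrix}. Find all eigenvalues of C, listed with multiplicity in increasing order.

-2, -2, 1

Characteristic polynomial: p(s) = s^3 + 3s^2 - 4 = (s - 1)(s + 2)^2.
Roots (with multiplicity): -2, -2, 1.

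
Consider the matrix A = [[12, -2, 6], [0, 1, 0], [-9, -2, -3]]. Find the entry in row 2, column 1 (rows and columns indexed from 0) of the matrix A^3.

274

Characteristic polynomial: s^3 - 10s^2 + 27s - 18 = (s - 6)(s - 3)(s - 1), so the eigenvalues are 1, 3, 6.
s=6: eigenvector (-1, 0, 1).
s=1: eigenvector (-2, 1, 4).
s=3: eigenvector (2, 0, -3).
P = [[-1, -2, 2], [0, 1, 0], [1, 4, -3]], D = diag(6, 1, 3), P⁻¹ = [[-3, 2, -2], [0, 1, 0], [-1, 2, -1]].
A³ = P·diag(216, 1, 27)·P⁻¹ = [[594, -326, 378], [0, 1, 0], [-567, 274, -351]].
The requested entry is 274.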